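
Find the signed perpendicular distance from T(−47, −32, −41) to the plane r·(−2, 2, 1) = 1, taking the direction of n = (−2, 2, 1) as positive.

-4

n·T − 1 = -12.
|n| = 3, so the signed distance is -12/3 = -4.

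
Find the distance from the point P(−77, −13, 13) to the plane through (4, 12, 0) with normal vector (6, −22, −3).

The plane has equation n·(r − (4, 12, 0)) = 0, i.e. n·r = -240.
Then n·(−77, −13, 13) − (−240) = 25.
|n| = √(36 + 484 + 9) = 23, so the distance is |25|/23 = 25/23.

25/23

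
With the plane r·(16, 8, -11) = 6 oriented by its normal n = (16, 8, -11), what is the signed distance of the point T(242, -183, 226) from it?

n·T − 6 = -84.
|n| = 21, so the signed distance is -84/21 = -4.

-4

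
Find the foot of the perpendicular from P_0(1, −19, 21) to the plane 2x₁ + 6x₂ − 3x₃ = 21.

n = (2, 6, −3), |n|² = 49, and n·P_0 − 21 = -196.
t = -196/49 = -4, so the foot is P_0 − t·n = (1, −19, 21) − (-4)·(2, 6, −3) = (9, 5, 9).

(9, 5, 9)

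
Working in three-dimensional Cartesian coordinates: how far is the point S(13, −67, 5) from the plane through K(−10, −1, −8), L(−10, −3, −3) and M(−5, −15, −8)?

KL = (0, −2, 5) and KM = (5, −14, 0), so a normal is n = KL × KM = (70, 25, 10).
Then n·(13, −67, 5) − (−805) = 90.
|n| = √(4900 + 625 + 100) = 75, so the distance is |90|/75 = 6/5.

6/5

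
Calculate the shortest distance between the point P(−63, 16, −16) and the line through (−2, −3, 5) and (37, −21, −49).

A direction vector is d = (39, −18, −54).
AP = (−61, 19, −21), and AP × d = (−1404, −4113, 357).
|AP × d|² = 19015434 and |d|² = 4761, so the distance is √(19015434/4761) = √3994.

√3994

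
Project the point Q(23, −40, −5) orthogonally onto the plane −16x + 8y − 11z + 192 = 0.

n = (−16, 8, −11), |n|² = 441, and n·Q − (-192) = -441.
t = -441/441 = -1, so the foot is Q − t·n = (23, −40, −5) − (-1)·(−16, 8, −11) = (7, −32, −16).

(7, -32, -16)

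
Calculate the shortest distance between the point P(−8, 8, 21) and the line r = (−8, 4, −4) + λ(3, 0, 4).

√241

Direction vector d = (3, 0, 4).
AP = (0, 4, 25), and AP × d = (16, 75, −12).
|AP × d|² = 6025 and |d|² = 25, so the distance is √(6025/25) = √241.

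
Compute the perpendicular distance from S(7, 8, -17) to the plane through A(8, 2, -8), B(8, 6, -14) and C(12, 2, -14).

3√22/22

AB = (0, 4, -6) and AC = (4, 0, -6), so a normal is n = AB × AC = (-24, -24, -16).
Then n·(7, 8, -17) - (-112) = 24.
|n| = √(576 + 576 + 256) = 8√22, so the distance is |24|/(8√22) = 3√22/22.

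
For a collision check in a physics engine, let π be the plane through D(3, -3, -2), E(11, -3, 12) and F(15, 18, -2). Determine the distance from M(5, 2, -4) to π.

2/9

DE = (8, 0, 14) and DF = (12, 21, 0), so a normal is n = DE × DF = (-294, 168, 168).
d = |(-294)·5 + 168·2 + 168·(-4) − (-1722)| / √(86436 + 28224 + 28224) = |-84| / 378 = 2/9.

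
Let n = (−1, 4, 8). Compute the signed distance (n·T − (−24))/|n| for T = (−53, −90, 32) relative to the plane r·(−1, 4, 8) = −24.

-3

n·T − (-24) = -27.
|n| = 9, so the signed distance is -27/9 = -3.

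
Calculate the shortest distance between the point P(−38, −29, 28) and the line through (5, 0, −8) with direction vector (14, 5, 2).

Direction vector d = (14, 5, 2).
AP = (−43, −29, 36); AP·d = -675, |AP|² = 3986, |d|² = 225.
distance² = |AP|² − (AP·d)²/|d|² = 3986 − 455625/225 = 1961, so the distance is √1961.

√1961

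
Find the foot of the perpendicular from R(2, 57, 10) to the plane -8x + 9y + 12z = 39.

(18, 39, -14)

n = (-8, 9, 12), |n|² = 289, and n·R − 39 = 578.
t = 578/289 = 2, so the foot is R − t·n = (2, 57, 10) − 2·(-8, 9, 12) = (18, 39, -14).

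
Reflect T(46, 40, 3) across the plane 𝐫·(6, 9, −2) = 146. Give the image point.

(-2, -32, 19)

With n = (6, 9, −2), the signed offset is (n·T − 146)/|n|² = 484/121 = 4.
T' = T − 2t·n = (46, 40, 3) − 8·(6, 9, −2) = (−2, −32, 19).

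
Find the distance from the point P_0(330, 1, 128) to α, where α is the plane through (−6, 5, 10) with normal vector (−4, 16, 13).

6

The plane has equation n·(r − (−6, 5, 10)) = 0, i.e. n·r = 234.
d = |(-4)·330 + 16·1 + 13·128 − 234| / √(16 + 256 + 169) = |126| / 21 = 6.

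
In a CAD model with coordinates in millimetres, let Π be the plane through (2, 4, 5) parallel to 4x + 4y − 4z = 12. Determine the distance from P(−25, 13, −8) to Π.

Parallel planes share the normal n = (4, 4, −4); since (2, 4, 5) lies on the plane, its equation is 4x + 4y − 4z = 4.
n = (4, 4, −4); n·P − 4 = -20; |n| = 4√3; distance = 20/(4√3) = 5/√3.

5√3/3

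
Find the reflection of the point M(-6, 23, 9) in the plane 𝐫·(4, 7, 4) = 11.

(-22, -5, -7)

With n = (4, 7, 4), the signed offset is (n·M − 11)/|n|² = 162/81 = 2.
M' = M − 2t·n = (-6, 23, 9) − 4·(4, 7, 4) = (-22, -5, -7).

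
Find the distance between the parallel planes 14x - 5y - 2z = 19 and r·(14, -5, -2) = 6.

13/15

Both planes have normal n = (14, -5, -2), |n| = 15. Any point on the first plane is at distance |6 − 19|/|n| = 13/15 from the second.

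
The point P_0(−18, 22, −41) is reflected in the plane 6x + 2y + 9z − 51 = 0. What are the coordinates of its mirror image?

(30, 38, 31)

With n = (6, 2, 9), the signed offset is (n·P_0 − 51)/|n|² = -484/121 = -4.
P_0' = P_0 − 2t·n = (−18, 22, −41) − (-8)·(6, 2, 9) = (30, 38, 31).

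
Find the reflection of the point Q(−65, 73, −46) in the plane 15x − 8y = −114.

n = (15, −8, 0), |n|² = 289, n·Q − (-114) = -1445, so t = -1445/289 = -5.
Foot F = Q − (-5)·n = (10, 33, −46); the reflection is 2F − Q = (85, −7, −46).

(85, -7, -46)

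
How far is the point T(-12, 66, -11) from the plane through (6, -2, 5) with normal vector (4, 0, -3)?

The plane has equation n·(r − (6, -2, 5)) = 0, i.e. n·r = 9.
d = |4·(-12) + (-3)·(-11) − 9| / √(16 + 0 + 9) = |-24| / 5 = 24/5.

24/5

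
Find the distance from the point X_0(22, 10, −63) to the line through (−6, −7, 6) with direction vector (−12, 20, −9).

√5209

Direction vector d = (−12, 20, −9).
AP = (28, 17, −69); AP·d = 625, |AP|² = 5834, |d|² = 625.
distance² = |AP|² − (AP·d)²/|d|² = 5834 − 390625/625 = 5209, so the distance is √5209.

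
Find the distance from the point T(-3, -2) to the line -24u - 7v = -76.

162/25

The normal to the line is n = (-24, -7) with |n| = 25.
|n·T − (-76)| = |86 − (-76)| = 162, so the distance is 162/25.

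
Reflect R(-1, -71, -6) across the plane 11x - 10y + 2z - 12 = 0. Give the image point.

(-67, -11, -18)

n = (11, -10, 2), |n|² = 225, n·R − 12 = 675, so t = 675/225 = 3.
Foot F = R − 3·n = (-34, -41, -12); the reflection is 2F − R = (-67, -11, -18).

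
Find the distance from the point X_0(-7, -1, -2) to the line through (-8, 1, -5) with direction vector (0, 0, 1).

√5

Direction vector d = (0, 0, 1).
AP = (1, -2, 3), and AP × d = (-2, -1, 0).
|AP × d|² = 5 and |d|² = 1, so the distance is √5.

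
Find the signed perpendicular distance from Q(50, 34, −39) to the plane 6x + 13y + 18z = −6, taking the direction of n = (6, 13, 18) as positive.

n·Q − (-6) = 46.
|n| = 23, so the signed distance is 46/23 = 2.

2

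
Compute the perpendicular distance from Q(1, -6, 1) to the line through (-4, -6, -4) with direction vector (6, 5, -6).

5√2

Direction vector d = (6, 5, -6).
AP = (5, 0, 5); AP·d = 0, |AP|² = 50, |d|² = 97.
distance² = |AP|² − (AP·d)²/|d|² = 50 − 0/97 = 50, so the distance is 5√2.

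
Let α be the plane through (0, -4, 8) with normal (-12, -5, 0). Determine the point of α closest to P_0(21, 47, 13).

(-15, 32, 13)

The perpendicular from P_0 has direction n = (-12, -5, 0): r = (21, 47, 13) + t(-12, -5, 0).
Substitute into the plane: n·(P_0 + tn) = 20 gives -487 + 169t = 20, so t = 3.
Foot = (21, 47, 13) + 3·(-12, -5, 0) = (-15, 32, 13).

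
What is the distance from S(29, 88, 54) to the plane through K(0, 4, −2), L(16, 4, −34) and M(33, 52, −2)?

4/7

KL = (16, 0, −32) and KM = (33, 48, 0), so a normal is n = KL × KM = (1536, −1056, 768).
Then n·(29, 88, 54) − (−5760) = −1152.
|n| = √(2359296 + 1115136 + 589824) = 2016, so the distance is |-1152|/2016 = 4/7.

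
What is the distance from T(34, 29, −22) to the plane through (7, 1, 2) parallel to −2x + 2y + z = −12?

22/3

Parallel planes share the normal n = (−2, 2, 1); since (7, 1, 2) lies on the plane, its equation is −2x + 2y + z = -10.
d = |(-2)·34 + 2·29 + 1·(-22) − (-10)| / √(4 + 4 + 1) = |-22| / 3 = 22/3.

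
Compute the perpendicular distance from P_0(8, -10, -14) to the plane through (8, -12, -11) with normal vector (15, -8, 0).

The plane has equation n·(r − (8, -12, -11)) = 0, i.e. n·r = 216.
n = (15, -8, 0); n·P − 216 = -16; |n| = 17; distance = 16/17.

16/17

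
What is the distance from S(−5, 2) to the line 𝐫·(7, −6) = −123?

d = |7·(-5) + (-6)·2 − (-123)| / √(49 + 36) = |76|/√85 = 76√85/85.

76/√85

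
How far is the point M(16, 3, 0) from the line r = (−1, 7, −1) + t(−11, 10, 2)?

Direction vector d = (−11, 10, 2).
AP = (17, −4, 1), and AP × d = (−18, −45, 126).
|AP × d|² = 18225 and |d|² = 225, so the distance is √(18225/225) = √81 = 9.

9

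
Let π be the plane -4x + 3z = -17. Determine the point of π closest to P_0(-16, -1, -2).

The perpendicular from P_0 has direction n = (-4, 0, 3): r = (-16, -1, -2) + μ(-4, 0, 3).
Substitute into the plane: n·(P_0 + μn) = -17 gives 58 + 25μ = -17, so μ = -3.
Foot = (-16, -1, -2) + (-3)·(-4, 0, 3) = (-4, -1, -11).

(-4, -1, -11)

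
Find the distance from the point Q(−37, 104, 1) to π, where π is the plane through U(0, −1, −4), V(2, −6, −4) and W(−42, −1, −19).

3

UV = (2, −5, 0) and UW = (−42, 0, −15), so a normal is n = UV × UW = (75, 30, −210).
Then n·(−37, 104, 1) − 810 = −675.
|n| = √(5625 + 900 + 44100) = 225, so the distance is |-675|/225 = 3.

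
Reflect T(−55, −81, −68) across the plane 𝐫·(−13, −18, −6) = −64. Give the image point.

(75, 99, -8)

n = (−13, −18, −6), |n|² = 529, n·T − (-64) = 2645, so t = 2645/529 = 5.
Foot F = T − 5·n = (10, 9, −38); the reflection is 2F − T = (75, 99, −8).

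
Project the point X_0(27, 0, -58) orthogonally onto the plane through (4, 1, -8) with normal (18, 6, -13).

(-9, -12, -32)

n = (18, 6, -13), |n|² = 529, and n·X_0 − 182 = 1058.
t = 1058/529 = 2, so the foot is X_0 − t·n = (27, 0, -58) − 2·(18, 6, -13) = (-9, -12, -32).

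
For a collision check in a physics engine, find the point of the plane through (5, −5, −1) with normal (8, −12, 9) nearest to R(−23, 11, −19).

(-7, -13, -1)

n = (8, −12, 9), |n|² = 289, and n·R − 91 = -578.
t = -578/289 = -2, so the foot is R − t·n = (−23, 11, −19) − (-2)·(8, −12, 9) = (−7, −13, −1).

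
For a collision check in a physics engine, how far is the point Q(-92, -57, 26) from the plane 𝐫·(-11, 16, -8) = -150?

Normal vector n = (-11, 16, -8), and n·(-92, -57, 26) - (-150) = 42.
|n| = √(121 + 256 + 64) = 21, so the distance is |42|/21 = 2.

2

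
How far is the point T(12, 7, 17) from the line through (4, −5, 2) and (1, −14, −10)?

A direction vector is d = (−3, −9, −12).
AP = (8, 12, 15); AP·d = -312, |AP|² = 433, |d|² = 234.
distance² = |AP|² − (AP·d)²/|d|² = 433 − 97344/234 = 17, so the distance is √17.

√17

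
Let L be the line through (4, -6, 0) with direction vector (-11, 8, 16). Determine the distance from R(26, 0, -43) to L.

Direction vector d = (-11, 8, 16).
AP = (22, 6, -43); AP·d = -882, |AP|² = 2369, |d|² = 441.
distance² = |AP|² − (AP·d)²/|d|² = 2369 − 777924/441 = 605, so the distance is 11√5.

11√5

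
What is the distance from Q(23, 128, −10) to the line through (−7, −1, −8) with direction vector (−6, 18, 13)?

Direction vector d = (−6, 18, 13).
AP = (30, 129, −2); AP·d = 2116, |AP|² = 17545, |d|² = 529.
distance² = |AP|² − (AP·d)²/|d|² = 17545 − 4477456/529 = 9081, so the distance is 3√1009.

3√1009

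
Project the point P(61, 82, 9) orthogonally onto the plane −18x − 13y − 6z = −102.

(-11, 30, -15)

n = (−18, −13, −6), |n|² = 529, and n·P − (-102) = -2116.
t = -2116/529 = -4, so the foot is P − t·n = (61, 82, 9) − (-4)·(−18, −13, −6) = (−11, 30, −15).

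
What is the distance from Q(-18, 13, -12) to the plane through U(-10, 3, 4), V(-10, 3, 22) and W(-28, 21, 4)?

√2

UV = (0, 0, 18) and UW = (-18, 18, 0), so a normal is n = UV × UW = (-324, -324, 0).
d = |(-324)·(-18) + (-324)·13 − 2268| / √(104976 + 104976 + 0) = |-648| / (324√2) = √2.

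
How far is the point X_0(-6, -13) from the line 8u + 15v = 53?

296/17

d = |8·(-6) + 15·(-13) − 53| / √(64 + 225) = |-296|/17 = 296/17.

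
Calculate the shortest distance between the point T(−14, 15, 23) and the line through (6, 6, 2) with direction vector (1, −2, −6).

Direction vector d = (1, −2, −6).
AP = (−20, 9, 21); AP·d = -164, |AP|² = 922, |d|² = 41.
distance² = |AP|² − (AP·d)²/|d|² = 922 − 26896/41 = 266, so the distance is √266.

√266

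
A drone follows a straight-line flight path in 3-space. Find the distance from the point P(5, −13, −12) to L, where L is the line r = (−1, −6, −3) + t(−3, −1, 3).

3√10

Direction vector d = (−3, −1, 3).
AP = (6, −7, −9); AP·d = -38, |AP|² = 166, |d|² = 19.
distance² = |AP|² − (AP·d)²/|d|² = 166 − 1444/19 = 90, so the distance is 3√10.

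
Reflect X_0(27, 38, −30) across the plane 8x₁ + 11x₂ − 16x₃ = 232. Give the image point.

(-5, -6, 34)

With n = (8, 11, −16), the signed offset is (n·X_0 − 232)/|n|² = 882/441 = 2.
X_0' = X_0 − 2t·n = (27, 38, −30) − 4·(8, 11, −16) = (−5, −6, 34).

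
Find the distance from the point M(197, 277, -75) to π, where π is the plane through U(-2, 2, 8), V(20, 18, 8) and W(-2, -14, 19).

5

UV = (22, 16, 0) and UW = (0, -16, 11), so a normal is n = UV × UW = (176, -242, -352).
n = (176, -242, -352); n·P − (-3652) = -2310; |n| = 462; distance = 2310/462 = 5.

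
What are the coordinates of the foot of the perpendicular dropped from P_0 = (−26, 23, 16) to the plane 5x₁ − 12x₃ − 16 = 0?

The perpendicular from P_0 has direction n = (5, 0, −12): r = (−26, 23, 16) + t(5, 0, −12).
Substitute into the plane: n·(P_0 + tn) = 16 gives -322 + 169t = 16, so t = 2.
Foot = (−26, 23, 16) + 2·(5, 0, −12) = (−16, 23, −8).

(-16, 23, -8)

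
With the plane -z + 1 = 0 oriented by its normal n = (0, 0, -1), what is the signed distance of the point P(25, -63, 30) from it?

-29

n·P − (-1) = -29.
|n| = 1, so the signed distance is -29/1 = -29.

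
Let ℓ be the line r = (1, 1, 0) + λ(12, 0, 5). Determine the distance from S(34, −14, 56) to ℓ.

Direction vector d = (12, 0, 5).
AP = (33, −15, 56), and AP × d = (−75, 507, 180).
|AP × d|² = 295074 and |d|² = 169, so the distance is √(295074/169) = √1746 = 3√194.

3√194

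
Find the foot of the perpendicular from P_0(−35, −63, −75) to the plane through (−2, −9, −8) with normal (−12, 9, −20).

n = (−12, 9, −20), |n|² = 625, and n·P_0 − 103 = 1250.
t = 1250/625 = 2, so the foot is P_0 − t·n = (−35, −63, −75) − 2·(−12, 9, −20) = (−11, −81, −35).

(-11, -81, -35)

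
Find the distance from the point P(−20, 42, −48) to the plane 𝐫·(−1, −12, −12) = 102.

d = |(-1)·(-20) + (-12)·42 + (-12)·(-48) − 102| / √(1 + 144 + 144) = |-10| / 17 = 10/17.

10/17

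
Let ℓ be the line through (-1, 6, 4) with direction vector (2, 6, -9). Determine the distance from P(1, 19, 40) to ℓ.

√985

Direction vector d = (2, 6, -9).
AP = (2, 13, 36); AP·d = -242, |AP|² = 1469, |d|² = 121.
distance² = |AP|² − (AP·d)²/|d|² = 1469 − 58564/121 = 985, so the distance is √985.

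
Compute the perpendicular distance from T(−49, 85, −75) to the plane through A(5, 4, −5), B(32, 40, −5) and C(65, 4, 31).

23/25

AB = (27, 36, 0) and AC = (60, 0, 36), so a normal is n = AB × AC = (1296, −972, −2160).
Then n·(−49, 85, −75) − 13392 = 2484.
|n| = √(1679616 + 944784 + 4665600) = 2700, so the distance is |2484|/2700 = 23/25.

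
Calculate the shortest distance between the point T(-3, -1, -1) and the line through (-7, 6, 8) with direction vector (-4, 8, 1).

√65

Direction vector d = (-4, 8, 1).
AP = (4, -7, -9); AP·d = -81, |AP|² = 146, |d|² = 81.
distance² = |AP|² − (AP·d)²/|d|² = 146 − 6561/81 = 65, so the distance is √65.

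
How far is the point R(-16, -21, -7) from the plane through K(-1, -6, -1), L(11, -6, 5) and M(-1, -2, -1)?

KL = (12, 0, 6) and KM = (0, 4, 0), so a normal is n = KL × KM = (-24, 0, 48).
Then n·(-16, -21, -7) - (-24) = 72.
|n| = √(576 + 0 + 2304) = 24√5, so the distance is |72|/(24√5) = 3√5/5.

3√5/5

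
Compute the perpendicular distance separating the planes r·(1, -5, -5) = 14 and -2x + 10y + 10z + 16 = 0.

Divide the second equation by -2 to match normals: x - 5y - 5z = 8.
Both planes have normal n = (1, -5, -5), |n| = √51. Any point on the first plane is at distance |8 − 14|/|n| = 6/√51 = 2√51/17 from the second.

6/√51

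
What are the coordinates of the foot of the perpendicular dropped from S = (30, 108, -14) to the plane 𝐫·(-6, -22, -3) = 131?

(0, -2, -29)

The perpendicular from S has direction n = (-6, -22, -3): r = (30, 108, -14) + t(-6, -22, -3).
Substitute into the plane: n·(S + tn) = 131 gives -2514 + 529t = 131, so t = 5.
Foot = (30, 108, -14) + 5·(-6, -22, -3) = (0, -2, -29).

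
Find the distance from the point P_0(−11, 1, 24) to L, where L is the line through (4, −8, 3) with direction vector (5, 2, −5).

Direction vector d = (5, 2, −5).
AP = (−15, 9, 21); AP·d = -162, |AP|² = 747, |d|² = 54.
distance² = |AP|² − (AP·d)²/|d|² = 747 − 26244/54 = 261, so the distance is 3√29.

3√29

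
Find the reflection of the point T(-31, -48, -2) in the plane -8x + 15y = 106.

n = (-8, 15, 0), |n|² = 289, n·T − 106 = -578, so t = -578/289 = -2.
Foot F = T − (-2)·n = (-47, -18, -2); the reflection is 2F − T = (-63, 12, -2).

(-63, 12, -2)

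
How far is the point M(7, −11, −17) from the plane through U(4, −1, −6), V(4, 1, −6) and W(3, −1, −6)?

11

UV = (0, 2, 0) and UW = (−1, 0, 0), so a normal is n = UV × UW = (0, 0, 2).
n = (0, 0, 2); n·P − (-12) = -22; |n| = 2; distance = 22/2 = 11.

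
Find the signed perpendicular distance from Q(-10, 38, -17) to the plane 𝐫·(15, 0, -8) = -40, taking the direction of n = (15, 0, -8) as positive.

26/17

n·Q − (-40) = 26.
|n| = 17, so the signed distance is 26/17.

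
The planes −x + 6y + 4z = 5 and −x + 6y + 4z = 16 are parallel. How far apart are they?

11/√53

Both planes have normal n = (−1, 6, 4), |n| = √53. Any point on the first plane is at distance |16 − 5|/|n| = 11/√53 from the second.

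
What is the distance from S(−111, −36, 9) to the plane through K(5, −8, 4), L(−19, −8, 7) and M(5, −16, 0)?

4

KL = (−24, 0, 3) and KM = (0, −8, −4), so a normal is n = KL × KM = (24, −96, 192).
n = (24, −96, 192); n·P − 1656 = 864; |n| = 216; distance = 864/216 = 4.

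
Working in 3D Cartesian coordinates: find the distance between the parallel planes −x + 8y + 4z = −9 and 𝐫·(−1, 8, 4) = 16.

With common normal n = (−1, 8, 4) (|n| = 9), the distance is |(-9) − 16|/|n| = 25/9.

25/9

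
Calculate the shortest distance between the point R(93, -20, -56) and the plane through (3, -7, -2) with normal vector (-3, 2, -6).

The plane has equation n·(r − (3, -7, -2)) = 0, i.e. n·r = -11.
d = |(-3)·93 + 2·(-20) + (-6)·(-56) − (-11)| / √(9 + 4 + 36) = |28| / 7 = 4.

4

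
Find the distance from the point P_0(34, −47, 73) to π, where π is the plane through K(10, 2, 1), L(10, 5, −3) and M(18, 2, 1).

KL = (0, 3, −4) and KM = (8, 0, 0), so a normal is n = KL × KM = (0, −32, −24).
Then n·(34, −47, 73) − (−88) = −160.
|n| = √(0 + 1024 + 576) = 40, so the distance is |-160|/40 = 4.

4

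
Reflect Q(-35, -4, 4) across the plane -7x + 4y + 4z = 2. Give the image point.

n = (-7, 4, 4), |n|² = 81, n·Q − 2 = 243, so t = 243/81 = 3.
Foot F = Q − 3·n = (-14, -16, -8); the reflection is 2F − Q = (7, -28, -20).

(7, -28, -20)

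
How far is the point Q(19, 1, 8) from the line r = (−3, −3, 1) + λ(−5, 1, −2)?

√69

Direction vector d = (−5, 1, −2).
AP = (22, 4, 7), and AP × d = (−15, 9, 42).
|AP × d|² = 2070 and |d|² = 30, so the distance is √(2070/30) = √69.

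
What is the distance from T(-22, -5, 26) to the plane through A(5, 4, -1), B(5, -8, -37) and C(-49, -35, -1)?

AB = (0, -12, -36) and AC = (-54, -39, 0), so a normal is n = AB × AC = (-1404, 1944, -648).
d = |(-1404)·(-22) + 1944·(-5) + (-648)·26 − 1404| / √(1971216 + 3779136 + 419904) = |2916| / 2484 = 27/23.

27/23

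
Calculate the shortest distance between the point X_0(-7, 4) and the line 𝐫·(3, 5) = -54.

The normal to the line is n = (3, 5) with |n| = √34.
|n·X_0 − (-54)| = |-1 − (-54)| = 53, so the distance is 53/√34 = 53√34/34.

53√34/34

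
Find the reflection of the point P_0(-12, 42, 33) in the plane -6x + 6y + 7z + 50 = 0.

n = (-6, 6, 7), |n|² = 121, n·P_0 − (-50) = 605, so t = 605/121 = 5.
Foot F = P_0 − 5·n = (18, 12, -2); the reflection is 2F − P_0 = (48, -18, -37).

(48, -18, -37)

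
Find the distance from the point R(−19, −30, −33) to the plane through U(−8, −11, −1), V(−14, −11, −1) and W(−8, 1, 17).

7/√13

UV = (−6, 0, 0) and UW = (0, 12, 18), so a normal is n = UV × UW = (0, 108, −72).
Then n·(−19, −30, −33) − (−1116) = 252.
|n| = √(0 + 11664 + 5184) = 36√13, so the distance is |252|/(36√13) = 7/√13.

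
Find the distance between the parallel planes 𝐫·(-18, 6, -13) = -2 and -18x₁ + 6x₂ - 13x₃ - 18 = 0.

With common normal n = (-18, 6, -13) (|n| = 23), the distance is |(-2) − 18|/|n| = 20/23.

20/23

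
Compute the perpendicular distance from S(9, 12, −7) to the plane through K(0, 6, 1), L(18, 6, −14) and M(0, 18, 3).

9√62/62

KL = (18, 0, −15) and KM = (0, 12, 2), so a normal is n = KL × KM = (180, −36, 216).
Then n·(9, 12, −7) − 0 = −324.
|n| = √(32400 + 1296 + 46656) = 36√62, so the distance is |-324|/(36√62) = 9/√62.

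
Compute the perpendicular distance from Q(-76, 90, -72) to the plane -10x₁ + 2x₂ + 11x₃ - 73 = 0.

Normal vector n = (-10, 2, 11), and n·(-76, 90, -72) - 73 = 75.
|n| = √(100 + 4 + 121) = 15, so the distance is |75|/15 = 5.

5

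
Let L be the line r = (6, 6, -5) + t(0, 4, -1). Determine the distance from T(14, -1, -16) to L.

√217

Direction vector d = (0, 4, -1).
AP = (8, -7, -11), and AP × d = (51, 8, 32).
|AP × d|² = 3689 and |d|² = 17, so the distance is √(3689/17) = √217.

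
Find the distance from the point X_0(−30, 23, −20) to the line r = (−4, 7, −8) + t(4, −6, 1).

Direction vector d = (4, −6, 1).
AP = (−26, 16, −12); AP·d = -212, |AP|² = 1076, |d|² = 53.
distance² = |AP|² − (AP·d)²/|d|² = 1076 − 44944/53 = 228, so the distance is 2√57.

2√57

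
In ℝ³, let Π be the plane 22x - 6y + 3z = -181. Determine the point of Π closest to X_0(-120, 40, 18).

The perpendicular from X_0 has direction n = (22, -6, 3): r = (-120, 40, 18) + t(22, -6, 3).
Substitute into the plane: n·(X_0 + tn) = -181 gives -2826 + 529t = -181, so t = 5.
Foot = (-120, 40, 18) + 5·(22, -6, 3) = (-10, 10, 33).

(-10, 10, 33)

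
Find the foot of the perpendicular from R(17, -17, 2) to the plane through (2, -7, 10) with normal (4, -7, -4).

(9, -3, 10)

The perpendicular from R has direction n = (4, -7, -4): r = (17, -17, 2) + λ(4, -7, -4).
Substitute into the plane: n·(R + λn) = 17 gives 179 + 81λ = 17, so λ = -2.
Foot = (17, -17, 2) + (-2)·(4, -7, -4) = (9, -3, 10).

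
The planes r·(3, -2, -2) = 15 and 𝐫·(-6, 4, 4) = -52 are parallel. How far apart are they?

11√17/17

Divide the second equation by -2 to match normals: 3x - 2y - 2z = 26.
Both planes have normal n = (3, -2, -2), |n| = √17. Any point on the first plane is at distance |26 − 15|/|n| = 11/√17 from the second.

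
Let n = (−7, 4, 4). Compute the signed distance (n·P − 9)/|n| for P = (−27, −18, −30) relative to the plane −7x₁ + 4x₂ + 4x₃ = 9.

-4/3

n·P − 9 = -12.
|n| = 9, so the signed distance is -12/9 = -4/3.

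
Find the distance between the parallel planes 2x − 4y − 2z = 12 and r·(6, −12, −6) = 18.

3/√6

Divide the second equation by 3 to match normals: 2x − 4y − 2z = 6.
With common normal n = (2, −4, −2) (|n| = 2√6), the distance is |12 − 6|/|n| = 6/(2√6) = 3/√6.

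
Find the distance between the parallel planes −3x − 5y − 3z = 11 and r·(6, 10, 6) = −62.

20√43/43

Divide the second equation by -2 to match normals: −3x − 5y − 3z = 31.
Both planes have normal n = (−3, −5, −3), |n| = √43. Any point on the first plane is at distance |31 − 11|/|n| = 20/√43 from the second.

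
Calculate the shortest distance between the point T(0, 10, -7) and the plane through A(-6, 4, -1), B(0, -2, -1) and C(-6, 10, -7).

2√3

AB = (6, -6, 0) and AC = (0, 6, -6), so a normal is n = AB × AC = (36, 36, 36).
n = (36, 36, 36); n·P − (-108) = 216; |n| = 36√3; distance = 216/(36√3) = 2√3.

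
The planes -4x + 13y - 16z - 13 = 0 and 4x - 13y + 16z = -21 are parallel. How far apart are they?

Divide the second equation by -1 to match normals: -4x + 13y - 16z = 21.
Both planes have normal n = (-4, 13, -16), |n| = 21. Any point on the first plane is at distance |21 − 13|/|n| = 8/21 from the second.

8/21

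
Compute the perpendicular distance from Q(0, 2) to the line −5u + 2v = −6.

10√29/29

d = |(-5)·0 + 2·2 − (-6)| / √(25 + 4) = |10|/√29 = 10√29/29.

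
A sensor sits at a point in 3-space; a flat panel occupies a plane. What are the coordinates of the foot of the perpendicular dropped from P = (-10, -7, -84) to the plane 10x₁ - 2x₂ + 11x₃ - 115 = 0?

(40, -17, -29)

The perpendicular from P has direction n = (10, -2, 11): r = (-10, -7, -84) + t(10, -2, 11).
Substitute into the plane: n·(P + tn) = 115 gives -1010 + 225t = 115, so t = 5.
Foot = (-10, -7, -84) + 5·(10, -2, 11) = (40, -17, -29).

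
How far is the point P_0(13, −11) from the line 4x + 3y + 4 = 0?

The normal to the line is n = (4, 3) with |n| = 5.
|n·P_0 − (-4)| = |19 − (-4)| = 23, so the distance is 23/5.

23/5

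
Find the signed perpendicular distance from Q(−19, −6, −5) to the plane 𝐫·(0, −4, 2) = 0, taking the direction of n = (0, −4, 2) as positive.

n·Q − 0 = 14.
|n| = 2√5, so the signed distance is 7/√5.

7/√5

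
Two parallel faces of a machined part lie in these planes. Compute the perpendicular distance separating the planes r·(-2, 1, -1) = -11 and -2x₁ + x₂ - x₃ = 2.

Both planes have normal n = (-2, 1, -1), |n| = √6. Any point on the first plane is at distance |2 − (-11)|/|n| = 13/√6 from the second.

13√6/6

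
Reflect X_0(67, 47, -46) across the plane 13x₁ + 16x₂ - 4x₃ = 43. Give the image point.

n = (13, 16, -4), |n|² = 441, n·X_0 − 43 = 1764, so t = 1764/441 = 4.
Foot F = X_0 − 4·n = (15, -17, -30); the reflection is 2F − X_0 = (-37, -81, -14).

(-37, -81, -14)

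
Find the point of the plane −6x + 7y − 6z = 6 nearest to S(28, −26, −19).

n = (−6, 7, −6), |n|² = 121, and n·S − 6 = -242.
t = -242/121 = -2, so the foot is S − t·n = (28, −26, −19) − (-2)·(−6, 7, −6) = (16, −12, −31).

(16, -12, -31)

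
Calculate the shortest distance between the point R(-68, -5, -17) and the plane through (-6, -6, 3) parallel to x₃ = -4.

Parallel planes share the normal n = (0, 0, 1); since (-6, -6, 3) lies on the plane, its equation is x₃ = 3.
d = |1·(-17) − 3| / √(0 + 0 + 1) = |-20| / 1 = 20.

20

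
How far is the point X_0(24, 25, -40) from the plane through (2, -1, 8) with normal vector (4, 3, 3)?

11√34/17

The plane has equation n·(r − (2, -1, 8)) = 0, i.e. n·r = 29.
Then n·(24, 25, -40) - 29 = 22.
|n| = √(16 + 9 + 9) = √34, so the distance is |22|/√34 = 22/√34.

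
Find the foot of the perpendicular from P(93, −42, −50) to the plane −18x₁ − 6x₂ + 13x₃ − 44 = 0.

(21, -66, 2)

The perpendicular from P has direction n = (−18, −6, 13): r = (93, −42, −50) + t(−18, −6, 13).
Substitute into the plane: n·(P + tn) = 44 gives -2072 + 529t = 44, so t = 4.
Foot = (93, −42, −50) + 4·(−18, −6, 13) = (21, −66, 2).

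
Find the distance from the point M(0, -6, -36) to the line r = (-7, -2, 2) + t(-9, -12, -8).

2√305

Direction vector d = (-9, -12, -8).
AP = (7, -4, -38), and AP × d = (-424, 398, -120).
|AP × d|² = 352580 and |d|² = 289, so the distance is √(352580/289) = √1220 = 2√305.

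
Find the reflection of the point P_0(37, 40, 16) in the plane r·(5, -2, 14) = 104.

(27, 44, -12)

With n = (5, -2, 14), the signed offset is (n·P_0 − 104)/|n|² = 225/225 = 1.
P_0' = P_0 − 2t·n = (37, 40, 16) − 2·(5, -2, 14) = (27, 44, -12).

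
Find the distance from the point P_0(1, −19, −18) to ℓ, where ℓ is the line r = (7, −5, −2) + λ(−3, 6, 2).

Direction vector d = (−3, 6, 2).
AP = (−6, −14, −16); AP·d = -98, |AP|² = 488, |d|² = 49.
distance² = |AP|² − (AP·d)²/|d|² = 488 − 9604/49 = 292, so the distance is 2√73.

2√73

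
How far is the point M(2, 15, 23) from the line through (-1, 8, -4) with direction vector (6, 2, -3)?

Direction vector d = (6, 2, -3).
AP = (3, 7, 27), and AP × d = (-75, 171, -36).
|AP × d|² = 36162 and |d|² = 49, so the distance is √(36162/49) = √738 = 3√82.

3√82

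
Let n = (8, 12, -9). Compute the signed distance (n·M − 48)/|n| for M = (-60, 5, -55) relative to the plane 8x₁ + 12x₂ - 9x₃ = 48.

n·M − 48 = 27.
|n| = 17, so the signed distance is 27/17.

27/17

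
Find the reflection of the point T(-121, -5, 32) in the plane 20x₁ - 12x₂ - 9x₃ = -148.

(39, -101, -40)

n = (20, -12, -9), |n|² = 625, n·T − (-148) = -2500, so t = -2500/625 = -4.
Foot F = T − (-4)·n = (-41, -53, -4); the reflection is 2F − T = (39, -101, -40).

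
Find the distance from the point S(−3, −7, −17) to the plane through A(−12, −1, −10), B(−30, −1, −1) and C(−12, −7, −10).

AB = (−18, 0, 9) and AC = (0, −6, 0), so a normal is n = AB × AC = (54, 0, 108).
Then n·(−3, −7, −17) − (−1728) = −270.
|n| = √(2916 + 0 + 11664) = 54√5, so the distance is |-270|/(54√5) = √5.

√5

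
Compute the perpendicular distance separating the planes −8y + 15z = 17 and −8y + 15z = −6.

23/17

Both planes have normal n = (0, −8, 15), |n| = 17. Any point on the first plane is at distance |(-6) − 17|/|n| = 23/17 from the second.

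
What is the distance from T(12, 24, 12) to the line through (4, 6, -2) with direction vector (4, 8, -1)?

2√65

Direction vector d = (4, 8, -1).
AP = (8, 18, 14), and AP × d = (-130, 64, -8).
|AP × d|² = 21060 and |d|² = 81, so the distance is √(21060/81) = √260 = 2√65.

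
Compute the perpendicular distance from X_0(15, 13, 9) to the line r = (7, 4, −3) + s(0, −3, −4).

Direction vector d = (0, −3, −4).
AP = (8, 9, 12), and AP × d = (0, 32, −24).
|AP × d|² = 1600 and |d|² = 25, so the distance is √(1600/25) = √64 = 8.

8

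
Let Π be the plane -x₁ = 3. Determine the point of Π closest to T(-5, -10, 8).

(-3, -10, 8)

n = (-1, 0, 0), |n|² = 1, and n·T − 3 = 2.
t = 2/1 = 2, so the foot is T − t·n = (-5, -10, 8) − 2·(-1, 0, 0) = (-3, -10, 8).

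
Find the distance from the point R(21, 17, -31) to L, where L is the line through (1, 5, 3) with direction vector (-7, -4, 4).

2√101

Direction vector d = (-7, -4, 4).
AP = (20, 12, -34), and AP × d = (-88, 158, 4).
|AP × d|² = 32724 and |d|² = 81, so the distance is √(32724/81) = √404 = 2√101.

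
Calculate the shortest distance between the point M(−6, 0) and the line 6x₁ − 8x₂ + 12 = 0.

12/5

The normal to the line is n = (6, −8) with |n| = 10.
|n·M − (-12)| = |-36 − (-12)| = 24, so the distance is 24/10 = 12/5.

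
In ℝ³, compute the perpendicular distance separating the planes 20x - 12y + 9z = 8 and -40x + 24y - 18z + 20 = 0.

2/25

Divide the second equation by -2 to match normals: 20x - 12y + 9z = 10.
With common normal n = (20, -12, 9) (|n| = 25), the distance is |8 − 10|/|n| = 2/25.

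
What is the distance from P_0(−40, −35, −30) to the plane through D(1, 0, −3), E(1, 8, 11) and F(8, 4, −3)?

3

DE = (0, 8, 14) and DF = (7, 4, 0), so a normal is n = DE × DF = (−56, 98, −56).
d = |(-56)·(-40) + 98·(-35) + (-56)·(-30) − 112| / √(3136 + 9604 + 3136) = |378| / 126 = 3.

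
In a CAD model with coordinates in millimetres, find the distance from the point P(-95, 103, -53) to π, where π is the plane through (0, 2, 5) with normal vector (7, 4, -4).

29/9

The plane has equation n·(r − (0, 2, 5)) = 0, i.e. n·r = -12.
n = (7, 4, -4); n·P − (-12) = -29; |n| = 9; distance = 29/9.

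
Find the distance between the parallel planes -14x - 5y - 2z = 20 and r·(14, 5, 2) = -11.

Divide the second equation by -1 to match normals: -14x - 5y - 2z = 11.
With common normal n = (-14, -5, -2) (|n| = 15), the distance is |20 − 11|/|n| = 9/15 = 3/5.

3/5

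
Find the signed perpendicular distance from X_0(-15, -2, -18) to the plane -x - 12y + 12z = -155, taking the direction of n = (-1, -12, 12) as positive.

n·X_0 − (-155) = -22.
|n| = 17, so the signed distance is -22/17.

-22/17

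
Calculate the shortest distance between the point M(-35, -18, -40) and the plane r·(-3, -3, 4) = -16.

15√34/34

Normal vector n = (-3, -3, 4), and n·(-35, -18, -40) - (-16) = 15.
|n| = √(9 + 9 + 16) = √34, so the distance is |15|/√34 = 15√34/34.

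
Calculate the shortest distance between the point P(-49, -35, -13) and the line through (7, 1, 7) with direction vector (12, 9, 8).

4√13

Direction vector d = (12, 9, 8).
AP = (-56, -36, -20), and AP × d = (-108, 208, -72).
|AP × d|² = 60112 and |d|² = 289, so the distance is √(60112/289) = √208 = 4√13.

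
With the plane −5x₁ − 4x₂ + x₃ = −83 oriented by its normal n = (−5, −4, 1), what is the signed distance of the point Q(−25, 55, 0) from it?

n·Q − (-83) = -12.
|n| = √42, so the signed distance is -12/√42.

-12/√42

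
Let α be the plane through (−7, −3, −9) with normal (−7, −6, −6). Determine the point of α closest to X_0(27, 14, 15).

(-1, -10, -9)

The perpendicular from X_0 has direction n = (−7, −6, −6): r = (27, 14, 15) + μ(−7, −6, −6).
Substitute into the plane: n·(X_0 + μn) = 121 gives -363 + 121μ = 121, so μ = 4.
Foot = (27, 14, 15) + 4·(−7, −6, −6) = (−1, −10, −9).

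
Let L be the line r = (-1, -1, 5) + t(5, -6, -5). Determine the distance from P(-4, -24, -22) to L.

√493

Direction vector d = (5, -6, -5).
AP = (-3, -23, -27), and AP × d = (-47, -150, 133).
|AP × d|² = 42398 and |d|² = 86, so the distance is √(42398/86) = √493.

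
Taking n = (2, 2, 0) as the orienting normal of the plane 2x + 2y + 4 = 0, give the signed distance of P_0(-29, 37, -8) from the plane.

5√2

n·P_0 − (-4) = 20.
|n| = 2√2, so the signed distance is 5√2.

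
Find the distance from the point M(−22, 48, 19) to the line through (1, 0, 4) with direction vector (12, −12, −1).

√457

Direction vector d = (12, −12, −1).
AP = (−23, 48, 15); AP·d = -867, |AP|² = 3058, |d|² = 289.
distance² = |AP|² − (AP·d)²/|d|² = 3058 − 751689/289 = 457, so the distance is √457.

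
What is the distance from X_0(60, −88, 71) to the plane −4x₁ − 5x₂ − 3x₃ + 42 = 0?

Normal vector n = (−4, −5, −3), and n·(60, −88, 71) − (−42) = 29.
|n| = √(16 + 25 + 9) = 5√2, so the distance is |29|/(5√2) = 29/(5√2).

29√2/10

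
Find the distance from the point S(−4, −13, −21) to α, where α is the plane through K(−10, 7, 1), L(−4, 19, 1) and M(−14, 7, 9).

10/√6

KL = (6, 12, 0) and KM = (−4, 0, 8), so a normal is n = KL × KM = (96, −48, 48).
d = |96·(-4) + (-48)·(-13) + 48·(-21) − (-1248)| / √(9216 + 2304 + 2304) = |480| / (48√6) = 5√6/3.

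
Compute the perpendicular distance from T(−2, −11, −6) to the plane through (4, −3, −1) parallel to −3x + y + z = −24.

Parallel planes share the normal n = (−3, 1, 1); since (4, −3, −1) lies on the plane, its equation is −3x + y + z = -16.
Then n·(−2, −11, −6) − (−16) = 5.
|n| = √(9 + 1 + 1) = √11, so the distance is |5|/√11 = 5√11/11.

5√11/11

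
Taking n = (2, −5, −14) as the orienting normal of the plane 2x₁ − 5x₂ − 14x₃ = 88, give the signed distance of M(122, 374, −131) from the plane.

n·M − 88 = 120.
|n| = 15, so the signed distance is 120/15 = 8.

8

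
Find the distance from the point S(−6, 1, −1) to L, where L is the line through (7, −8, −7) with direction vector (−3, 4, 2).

5

Direction vector d = (−3, 4, 2).
AP = (−13, 9, 6); AP·d = 87, |AP|² = 286, |d|² = 29.
distance² = |AP|² − (AP·d)²/|d|² = 286 − 7569/29 = 25, so the distance is 5.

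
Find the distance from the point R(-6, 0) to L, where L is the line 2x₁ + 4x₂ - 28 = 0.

4√5

The normal to the line is n = (2, 4) with |n| = 2√5.
|n·R − 28| = |-12 − 28| = 40, so the distance is 40/(2√5) = 4√5.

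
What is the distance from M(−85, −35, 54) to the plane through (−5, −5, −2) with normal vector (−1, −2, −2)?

28/3

The plane has equation n·(r − (−5, −5, −2)) = 0, i.e. n·r = 19.
d = |(-1)·(-85) + (-2)·(-35) + (-2)·54 − 19| / √(1 + 4 + 4) = |28| / 3 = 28/3.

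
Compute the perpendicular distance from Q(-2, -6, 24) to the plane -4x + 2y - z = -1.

9√21/7

d = |(-4)·(-2) + 2·(-6) + (-1)·24 − (-1)| / √(16 + 4 + 1) = |-27| / √21 = 27/√21.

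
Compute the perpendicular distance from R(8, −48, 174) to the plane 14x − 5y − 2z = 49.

3

n = (14, −5, −2); n·P − 49 = -45; |n| = 15; distance = 45/15 = 3.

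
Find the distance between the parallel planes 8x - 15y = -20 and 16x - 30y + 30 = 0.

Divide the second equation by 2 to match normals: 8x - 15y = -15.
Both planes have normal n = (8, -15, 0), |n| = 17. Any point on the first plane is at distance |(-15) − (-20)|/|n| = 5/17 from the second.

5/17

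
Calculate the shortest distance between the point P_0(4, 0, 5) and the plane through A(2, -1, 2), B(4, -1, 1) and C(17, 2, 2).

AB = (2, 0, -1) and AC = (15, 3, 0), so a normal is n = AB × AC = (3, -15, 6).
Then n·(4, 0, 5) - 33 = 9.
|n| = √(9 + 225 + 36) = 3√30, so the distance is |9|/(3√30) = 3/√30.

3/√30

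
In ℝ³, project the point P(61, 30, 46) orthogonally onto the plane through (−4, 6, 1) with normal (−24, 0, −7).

(-11, 30, 25)

The perpendicular from P has direction n = (−24, 0, −7): r = (61, 30, 46) + μ(−24, 0, −7).
Substitute into the plane: n·(P + μn) = 89 gives -1786 + 625μ = 89, so μ = 3.
Foot = (61, 30, 46) + 3·(−24, 0, −7) = (−11, 30, 25).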